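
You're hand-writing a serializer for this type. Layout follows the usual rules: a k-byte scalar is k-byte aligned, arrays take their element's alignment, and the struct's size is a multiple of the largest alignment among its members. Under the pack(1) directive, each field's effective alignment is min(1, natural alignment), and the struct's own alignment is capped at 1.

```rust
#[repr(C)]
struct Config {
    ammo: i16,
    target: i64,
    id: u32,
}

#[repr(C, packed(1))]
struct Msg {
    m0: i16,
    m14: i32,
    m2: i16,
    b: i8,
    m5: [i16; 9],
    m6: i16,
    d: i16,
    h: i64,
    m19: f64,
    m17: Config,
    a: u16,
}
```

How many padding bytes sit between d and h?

0

Config: ammo at 0 (size 2, align 2) → ends 2; pad 6 to align 8 for target; target at 8 (size 8, align 8) → ends 16; id at 16 (size 4, align 4) → ends 20; tail pad 4 to reach multiple of 8; total 24 bytes, alignment 8
m0 at 0 (size 2, align 1) → ends 2
m14 at 2 (size 4, align 1) → ends 6
m2 at 6 (size 2, align 1) → ends 8
b at 8 (size 1, align 1) → ends 9
m5 at 9 (size 18, align 1) → ends 27
m6 at 27 (size 2, align 1) → ends 29
d at 29 (size 2, align 1) → ends 31
h at 31 (size 8, align 1) → ends 39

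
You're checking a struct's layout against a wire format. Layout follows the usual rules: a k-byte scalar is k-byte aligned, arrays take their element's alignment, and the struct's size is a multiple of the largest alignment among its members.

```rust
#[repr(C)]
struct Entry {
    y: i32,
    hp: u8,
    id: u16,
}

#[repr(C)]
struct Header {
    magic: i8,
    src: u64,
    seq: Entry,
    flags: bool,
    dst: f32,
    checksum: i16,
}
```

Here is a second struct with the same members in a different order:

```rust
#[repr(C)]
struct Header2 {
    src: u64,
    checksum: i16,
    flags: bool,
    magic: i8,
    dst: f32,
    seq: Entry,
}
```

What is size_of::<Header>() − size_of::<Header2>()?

Entry: @0: y [4B, align 4] → 4; @4: hp [1B, align 1] → 5; +1 pad (align 2); @6: id [2B, align 2] → 8; size 8, align 4
@0: magic [1B, align 1] → 1
+7 pad (align 8)
@8: src [8B, align 8] → 16
@16: seq [8B, align 4] → 24
@24: flags [1B, align 1] → 25
+3 pad (align 4)
@28: dst [4B, align 4] → 32
@32: checksum [2B, align 2] → 34
+6 tail pad (align 8)
size 40, align 8
— Header2 —
@0: src [8B, align 8] → 8
@8: checksum [2B, align 2] → 10
@10: flags [1B, align 1] → 11
@11: magic [1B, align 1] → 12
@12: dst [4B, align 4] → 16
@16: seq [8B, align 4] → 24
size 24, align 8
40 − 24 = 16

16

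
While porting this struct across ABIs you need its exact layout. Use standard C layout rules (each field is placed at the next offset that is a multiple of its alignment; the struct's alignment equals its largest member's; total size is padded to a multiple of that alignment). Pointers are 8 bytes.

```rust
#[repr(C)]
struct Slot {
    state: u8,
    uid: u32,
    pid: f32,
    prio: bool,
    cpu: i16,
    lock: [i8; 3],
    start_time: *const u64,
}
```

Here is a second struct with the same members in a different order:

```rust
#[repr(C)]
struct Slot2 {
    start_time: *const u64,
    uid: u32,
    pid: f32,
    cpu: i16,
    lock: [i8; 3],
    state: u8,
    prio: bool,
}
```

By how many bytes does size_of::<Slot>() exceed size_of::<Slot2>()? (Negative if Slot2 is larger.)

8

@0: state [1B, align 1] → 1
+3 pad (align 4)
@4: uid [4B, align 4] → 8
@8: pid [4B, align 4] → 12
@12: prio [1B, align 1] → 13
+1 pad (align 2)
@14: cpu [2B, align 2] → 16
@16: lock [3B, align 1] → 19
+5 pad (align 8)
@24: start_time [8B, align 8] → 32
size 32, align 8
— Slot2 —
@0: start_time [8B, align 8] → 8
@8: uid [4B, align 4] → 12
@12: pid [4B, align 4] → 16
@16: cpu [2B, align 2] → 18
@18: lock [3B, align 1] → 21
@21: state [1B, align 1] → 22
@22: prio [1B, align 1] → 23
+1 tail pad (align 8)
size 24, align 8
32 − 24 = 8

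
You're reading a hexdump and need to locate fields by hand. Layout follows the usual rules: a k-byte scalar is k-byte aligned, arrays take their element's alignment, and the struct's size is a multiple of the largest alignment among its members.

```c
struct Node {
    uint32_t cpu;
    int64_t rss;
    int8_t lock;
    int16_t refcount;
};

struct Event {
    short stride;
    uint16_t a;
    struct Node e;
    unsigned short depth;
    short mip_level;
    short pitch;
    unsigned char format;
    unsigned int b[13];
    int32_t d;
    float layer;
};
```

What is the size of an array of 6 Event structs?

Node: @0: cpu [4B, align 4] → 4; +4 pad (align 8); @8: rss [8B, align 8] → 16; @16: lock [1B, align 1] → 17; +1 pad (align 2); @18: refcount [2B, align 2] → 20; +4 tail pad (align 8); size 24, align 8
@0: stride [2B, align 2] → 2
@2: a [2B, align 2] → 4
+4 pad (align 8)
@8: e [24B, align 8] → 32
@32: depth [2B, align 2] → 34
@34: mip_level [2B, align 2] → 36
@36: pitch [2B, align 2] → 38
@38: format [1B, align 1] → 39
+1 pad (align 4)
@40: b [52B, align 4] → 92
@92: d [4B, align 4] → 96
@96: layer [4B, align 4] → 100
+4 tail pad (align 8)
size 104, align 8
array of 6: 6 × 104 = 624

624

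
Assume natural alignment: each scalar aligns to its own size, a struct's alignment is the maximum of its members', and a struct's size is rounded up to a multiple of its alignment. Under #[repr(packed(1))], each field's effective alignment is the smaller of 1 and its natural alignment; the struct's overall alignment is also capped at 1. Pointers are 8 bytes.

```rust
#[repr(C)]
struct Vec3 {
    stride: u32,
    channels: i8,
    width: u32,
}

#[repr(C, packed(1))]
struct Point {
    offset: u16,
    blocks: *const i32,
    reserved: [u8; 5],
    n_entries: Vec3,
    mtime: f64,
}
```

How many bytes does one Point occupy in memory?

35 bytes

Vec3: 0..4  stride  (4B, 4-aligned); 4..5  channels  (1B, 1-aligned); 5..8  -- padding (3B); 8..12  width  (4B, 4-aligned); sizeof = 12, alignof = 4
0..2  offset  (2B, 1-aligned)
2..10  blocks  (8B, 1-aligned)
10..15  reserved  (5B, 1-aligned)
15..27  n_entries  (12B, 1-aligned)
27..35  mtime  (8B, 1-aligned)
sizeof = 35, alignof = 1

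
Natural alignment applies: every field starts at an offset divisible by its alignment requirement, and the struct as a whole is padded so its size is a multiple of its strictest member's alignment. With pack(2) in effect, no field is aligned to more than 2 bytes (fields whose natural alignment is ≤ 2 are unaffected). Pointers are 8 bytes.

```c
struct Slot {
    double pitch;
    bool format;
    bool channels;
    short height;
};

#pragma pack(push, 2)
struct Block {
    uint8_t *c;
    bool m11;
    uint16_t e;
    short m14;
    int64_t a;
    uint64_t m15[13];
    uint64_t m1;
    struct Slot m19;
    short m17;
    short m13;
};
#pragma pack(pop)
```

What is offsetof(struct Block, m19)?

Slot: @0: pitch [8B, align 8] → 8; @8: format [1B, align 1] → 9; @9: channels [1B, align 1] → 10; @10: height [2B, align 2] → 12; +4 tail pad (align 8); size 16, align 8
@0: c [8B, align 2] → 8
@8: m11 [1B, align 1] → 9
+1 pad (align 2)
@10: e [2B, align 2] → 12
@12: m14 [2B, align 2] → 14
@14: a [8B, align 2] → 22
@22: m15 [104B, align 2] → 126
@126: m1 [8B, align 2] → 134
@134: m19 [16B, align 2] → 150

134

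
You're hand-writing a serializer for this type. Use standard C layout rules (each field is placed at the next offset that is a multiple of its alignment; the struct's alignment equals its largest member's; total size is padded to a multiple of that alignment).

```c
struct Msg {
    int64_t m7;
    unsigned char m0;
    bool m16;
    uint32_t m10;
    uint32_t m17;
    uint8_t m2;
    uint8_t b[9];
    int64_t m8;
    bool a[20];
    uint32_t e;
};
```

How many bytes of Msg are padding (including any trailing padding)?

4

@0: m7 [8B, align 8] → 8
@8: m0 [1B, align 1] → 9
@9: m16 [1B, align 1] → 10
+2 pad (align 4)
@12: m10 [4B, align 4] → 16
@16: m17 [4B, align 4] → 20
@20: m2 [1B, align 1] → 21
@21: b [9B, align 1] → 30
+2 pad (align 8)
@32: m8 [8B, align 8] → 40
@40: a [20B, align 1] → 60
@60: e [4B, align 4] → 64
size 64, align 8
data bytes 60, size 64 → padding 4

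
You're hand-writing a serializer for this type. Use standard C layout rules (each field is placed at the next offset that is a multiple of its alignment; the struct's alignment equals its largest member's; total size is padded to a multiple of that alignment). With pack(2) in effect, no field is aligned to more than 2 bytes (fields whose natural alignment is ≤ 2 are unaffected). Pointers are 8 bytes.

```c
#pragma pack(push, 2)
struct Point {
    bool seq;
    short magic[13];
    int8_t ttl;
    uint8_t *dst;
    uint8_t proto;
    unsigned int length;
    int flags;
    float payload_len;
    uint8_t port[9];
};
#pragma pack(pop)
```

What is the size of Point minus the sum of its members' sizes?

seq at 0 (size 1, align 1) → ends 1
pad 1 to align 2 for magic
magic at 2 (size 26, align 2) → ends 28
ttl at 28 (size 1, align 1) → ends 29
pad 1 to align 2 for dst
dst at 30 (size 8, align 2) → ends 38
proto at 38 (size 1, align 1) → ends 39
pad 1 to align 2 for length
length at 40 (size 4, align 2) → ends 44
flags at 44 (size 4, align 2) → ends 48
payload_len at 48 (size 4, align 2) → ends 52
port at 52 (size 9, align 1) → ends 61
tail pad 1 to reach multiple of 2
total 62 bytes, alignment 2
data bytes 58, size 62 → padding 4

4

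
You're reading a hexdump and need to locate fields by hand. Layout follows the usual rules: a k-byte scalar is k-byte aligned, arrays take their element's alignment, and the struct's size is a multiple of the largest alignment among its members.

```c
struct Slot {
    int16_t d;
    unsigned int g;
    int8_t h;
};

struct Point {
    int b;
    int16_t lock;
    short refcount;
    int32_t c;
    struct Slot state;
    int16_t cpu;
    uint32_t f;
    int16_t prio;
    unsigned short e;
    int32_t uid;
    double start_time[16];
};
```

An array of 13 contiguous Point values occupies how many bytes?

2184

Slot: 0..2  d  (2B, 2-aligned); 2..4  -- padding (2B); 4..8  g  (4B, 4-aligned); 8..9  h  (1B, 1-aligned); 9..12  -- tail padding (3B); sizeof = 12, alignof = 4
0..4  b  (4B, 4-aligned)
4..6  lock  (2B, 2-aligned)
6..8  refcount  (2B, 2-aligned)
8..12  c  (4B, 4-aligned)
12..24  state  (12B, 4-aligned)
24..26  cpu  (2B, 2-aligned)
26..28  -- padding (2B)
28..32  f  (4B, 4-aligned)
32..34  prio  (2B, 2-aligned)
34..36  e  (2B, 2-aligned)
36..40  uid  (4B, 4-aligned)
40..168  start_time  (128B, 8-aligned)
sizeof = 168, alignof = 8
array of 13: 13 × 168 = 2184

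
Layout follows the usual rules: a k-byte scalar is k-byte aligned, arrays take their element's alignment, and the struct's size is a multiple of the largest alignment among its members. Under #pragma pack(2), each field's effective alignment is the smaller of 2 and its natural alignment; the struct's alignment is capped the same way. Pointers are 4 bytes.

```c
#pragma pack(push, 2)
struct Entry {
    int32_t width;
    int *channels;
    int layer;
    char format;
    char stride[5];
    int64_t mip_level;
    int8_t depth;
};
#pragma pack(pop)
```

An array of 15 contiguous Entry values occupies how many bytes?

width at 0 (size 4, align 2) → ends 4
channels at 4 (size 4, align 2) → ends 8
layer at 8 (size 4, align 2) → ends 12
format at 12 (size 1, align 1) → ends 13
stride at 13 (size 5, align 1) → ends 18
mip_level at 18 (size 8, align 2) → ends 26
depth at 26 (size 1, align 1) → ends 27
tail pad 1 to reach multiple of 2
total 28 bytes, alignment 2
array of 15: 15 × 28 = 420

420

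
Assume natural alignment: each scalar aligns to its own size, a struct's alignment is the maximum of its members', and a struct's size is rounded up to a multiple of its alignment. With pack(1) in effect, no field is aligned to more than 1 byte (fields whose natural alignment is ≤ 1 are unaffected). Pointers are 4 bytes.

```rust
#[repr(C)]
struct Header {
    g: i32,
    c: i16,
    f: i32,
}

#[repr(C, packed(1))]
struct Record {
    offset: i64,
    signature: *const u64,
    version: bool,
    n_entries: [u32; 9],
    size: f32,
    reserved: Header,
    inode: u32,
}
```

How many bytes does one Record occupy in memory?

Header: 0..4  g  (4B, 4-aligned); 4..6  c  (2B, 2-aligned); 6..8  -- padding (2B); 8..12  f  (4B, 4-aligned); sizeof = 12, alignof = 4
0..8  offset  (8B, 1-aligned)
8..12  signature  (4B, 1-aligned)
12..13  version  (1B, 1-aligned)
13..49  n_entries  (36B, 1-aligned)
49..53  size  (4B, 1-aligned)
53..65  reserved  (12B, 1-aligned)
65..69  inode  (4B, 1-aligned)
sizeof = 69, alignof = 1

69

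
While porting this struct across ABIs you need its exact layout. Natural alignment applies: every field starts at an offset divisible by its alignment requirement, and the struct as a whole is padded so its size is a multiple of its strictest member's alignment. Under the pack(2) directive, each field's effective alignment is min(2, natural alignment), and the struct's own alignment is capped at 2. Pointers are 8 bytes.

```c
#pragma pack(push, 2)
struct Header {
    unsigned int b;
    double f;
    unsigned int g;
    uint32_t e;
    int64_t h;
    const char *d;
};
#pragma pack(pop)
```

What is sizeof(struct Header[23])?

@0: b [4B, align 2] → 4
@4: f [8B, align 2] → 12
@12: g [4B, align 2] → 16
@16: e [4B, align 2] → 20
@20: h [8B, align 2] → 28
@28: d [8B, align 2] → 36
size 36, align 2
array of 23: 23 × 36 = 828

828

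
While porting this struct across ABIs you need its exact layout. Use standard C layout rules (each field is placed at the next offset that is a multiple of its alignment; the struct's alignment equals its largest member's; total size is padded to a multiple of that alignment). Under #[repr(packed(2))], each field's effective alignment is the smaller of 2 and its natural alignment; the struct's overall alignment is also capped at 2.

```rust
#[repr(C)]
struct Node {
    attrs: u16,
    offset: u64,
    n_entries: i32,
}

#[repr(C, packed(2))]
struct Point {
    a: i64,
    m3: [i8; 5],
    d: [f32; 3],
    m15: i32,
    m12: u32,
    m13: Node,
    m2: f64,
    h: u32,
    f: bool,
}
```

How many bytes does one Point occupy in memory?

Node: attrs at 0 (size 2, align 2) → ends 2; pad 6 to align 8 for offset; offset at 8 (size 8, align 8) → ends 16; n_entries at 16 (size 4, align 4) → ends 20; tail pad 4 to reach multiple of 8; total 24 bytes, alignment 8
a at 0 (size 8, align 2) → ends 8
m3 at 8 (size 5, align 1) → ends 13
pad 1 to align 2 for d
d at 14 (size 12, align 2) → ends 26
m15 at 26 (size 4, align 2) → ends 30
m12 at 30 (size 4, align 2) → ends 34
m13 at 34 (size 24, align 2) → ends 58
m2 at 58 (size 8, align 2) → ends 66
h at 66 (size 4, align 2) → ends 70
f at 70 (size 1, align 1) → ends 71
tail pad 1 to reach multiple of 2
total 72 bytes, alignment 2

72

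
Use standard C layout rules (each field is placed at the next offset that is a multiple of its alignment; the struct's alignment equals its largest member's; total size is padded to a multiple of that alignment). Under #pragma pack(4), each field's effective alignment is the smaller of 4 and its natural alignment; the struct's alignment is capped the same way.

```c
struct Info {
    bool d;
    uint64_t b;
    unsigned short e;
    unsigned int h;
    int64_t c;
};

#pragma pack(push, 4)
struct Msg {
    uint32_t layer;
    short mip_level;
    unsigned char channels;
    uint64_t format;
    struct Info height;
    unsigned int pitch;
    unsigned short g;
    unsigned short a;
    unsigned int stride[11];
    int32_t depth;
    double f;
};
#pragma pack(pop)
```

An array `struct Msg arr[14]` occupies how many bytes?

1568

Info: 0..1  d  (1B, 1-aligned); 1..8  -- padding (7B); 8..16  b  (8B, 8-aligned); 16..18  e  (2B, 2-aligned); 18..20  -- padding (2B); 20..24  h  (4B, 4-aligned); 24..32  c  (8B, 8-aligned); sizeof = 32, alignof = 8
0..4  layer  (4B, 4-aligned)
4..6  mip_level  (2B, 2-aligned)
6..7  channels  (1B, 1-aligned)
7..8  -- padding (1B)
8..16  format  (8B, 4-aligned)
16..48  height  (32B, 4-aligned)
48..52  pitch  (4B, 4-aligned)
52..54  g  (2B, 2-aligned)
54..56  a  (2B, 2-aligned)
56..100  stride  (44B, 4-aligned)
100..104  depth  (4B, 4-aligned)
104..112  f  (8B, 4-aligned)
sizeof = 112, alignof = 4
array of 14: 14 × 112 = 1568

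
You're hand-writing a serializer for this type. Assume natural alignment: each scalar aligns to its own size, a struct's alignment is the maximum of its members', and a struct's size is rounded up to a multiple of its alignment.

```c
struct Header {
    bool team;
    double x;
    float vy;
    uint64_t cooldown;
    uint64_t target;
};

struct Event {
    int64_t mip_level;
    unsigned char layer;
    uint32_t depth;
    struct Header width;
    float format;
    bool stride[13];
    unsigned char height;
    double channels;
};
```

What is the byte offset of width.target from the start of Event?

48

Header: team at 0 (size 1, align 1) → ends 1; pad 7 to align 8 for x; x at 8 (size 8, align 8) → ends 16; vy at 16 (size 4, align 4) → ends 20; pad 4 to align 8 for cooldown; cooldown at 24 (size 8, align 8) → ends 32; target at 32 (size 8, align 8) → ends 40; total 40 bytes, alignment 8
mip_level at 0 (size 8, align 8) → ends 8
layer at 8 (size 1, align 1) → ends 9
pad 3 to align 4 for depth
depth at 12 (size 4, align 4) → ends 16
width at 16 (size 40, align 8) → ends 56
within Header: target at 32
16 + 32 = 48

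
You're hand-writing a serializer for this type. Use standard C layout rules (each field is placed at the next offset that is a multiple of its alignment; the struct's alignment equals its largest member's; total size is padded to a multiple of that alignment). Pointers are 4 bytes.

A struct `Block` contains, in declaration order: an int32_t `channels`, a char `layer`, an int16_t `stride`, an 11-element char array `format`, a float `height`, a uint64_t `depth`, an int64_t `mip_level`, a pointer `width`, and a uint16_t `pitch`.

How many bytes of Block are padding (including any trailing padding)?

@0: channels [4B, align 4] → 4
@4: layer [1B, align 1] → 5
+1 pad (align 2)
@6: stride [2B, align 2] → 8
@8: format [11B, align 1] → 19
+1 pad (align 4)
@20: height [4B, align 4] → 24
@24: depth [8B, align 8] → 32
@32: mip_level [8B, align 8] → 40
@40: width [4B, align 4] → 44
@44: pitch [2B, align 2] → 46
+2 tail pad (align 8)
size 48, align 8
data bytes 44, size 48 → padding 4

4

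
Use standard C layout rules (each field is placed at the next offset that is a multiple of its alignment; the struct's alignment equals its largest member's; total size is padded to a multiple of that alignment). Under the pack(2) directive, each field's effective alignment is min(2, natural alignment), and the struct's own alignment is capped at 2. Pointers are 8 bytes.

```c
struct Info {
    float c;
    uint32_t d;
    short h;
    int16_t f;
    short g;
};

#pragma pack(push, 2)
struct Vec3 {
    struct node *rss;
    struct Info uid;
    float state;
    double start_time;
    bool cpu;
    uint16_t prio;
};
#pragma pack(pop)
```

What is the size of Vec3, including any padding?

Info: 0..4  c  (4B, 4-aligned); 4..8  d  (4B, 4-aligned); 8..10  h  (2B, 2-aligned); 10..12  f  (2B, 2-aligned); 12..14  g  (2B, 2-aligned); 14..16  -- tail padding (2B); sizeof = 16, alignof = 4
0..8  rss  (8B, 2-aligned)
8..24  uid  (16B, 2-aligned)
24..28  state  (4B, 2-aligned)
28..36  start_time  (8B, 2-aligned)
36..37  cpu  (1B, 1-aligned)
37..38  -- padding (1B)
38..40  prio  (2B, 2-aligned)
sizeof = 40, alignof = 2

40 bytes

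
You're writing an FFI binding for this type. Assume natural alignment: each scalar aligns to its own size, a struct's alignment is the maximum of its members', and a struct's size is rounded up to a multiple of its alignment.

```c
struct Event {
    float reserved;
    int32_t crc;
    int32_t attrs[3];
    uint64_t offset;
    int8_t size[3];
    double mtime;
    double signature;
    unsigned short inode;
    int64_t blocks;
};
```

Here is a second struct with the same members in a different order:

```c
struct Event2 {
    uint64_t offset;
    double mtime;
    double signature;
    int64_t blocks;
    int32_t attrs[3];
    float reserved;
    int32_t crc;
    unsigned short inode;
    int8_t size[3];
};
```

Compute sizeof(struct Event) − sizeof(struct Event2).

8

0..4  reserved  (4B, 4-aligned)
4..8  crc  (4B, 4-aligned)
8..20  attrs  (12B, 4-aligned)
20..24  -- padding (4B)
24..32  offset  (8B, 8-aligned)
32..35  size  (3B, 1-aligned)
35..40  -- padding (5B)
40..48  mtime  (8B, 8-aligned)
48..56  signature  (8B, 8-aligned)
56..58  inode  (2B, 2-aligned)
58..64  -- padding (6B)
64..72  blocks  (8B, 8-aligned)
sizeof = 72, alignof = 8
— Event2 —
0..8  offset  (8B, 8-aligned)
8..16  mtime  (8B, 8-aligned)
16..24  signature  (8B, 8-aligned)
24..32  blocks  (8B, 8-aligned)
32..44  attrs  (12B, 4-aligned)
44..48  reserved  (4B, 4-aligned)
48..52  crc  (4B, 4-aligned)
52..54  inode  (2B, 2-aligned)
54..57  size  (3B, 1-aligned)
57..64  -- tail padding (7B)
sizeof = 64, alignof = 8
72 − 64 = 8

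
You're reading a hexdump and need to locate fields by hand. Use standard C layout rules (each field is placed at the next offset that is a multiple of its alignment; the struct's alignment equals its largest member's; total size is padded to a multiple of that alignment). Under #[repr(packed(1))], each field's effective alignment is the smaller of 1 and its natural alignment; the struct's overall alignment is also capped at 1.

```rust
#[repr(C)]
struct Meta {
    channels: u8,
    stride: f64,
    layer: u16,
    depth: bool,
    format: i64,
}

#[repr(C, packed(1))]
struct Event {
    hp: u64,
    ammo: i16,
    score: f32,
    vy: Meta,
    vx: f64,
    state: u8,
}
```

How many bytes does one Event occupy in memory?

55

Meta: @0: channels [1B, align 1] → 1; +7 pad (align 8); @8: stride [8B, align 8] → 16; @16: layer [2B, align 2] → 18; @18: depth [1B, align 1] → 19; +5 pad (align 8); @24: format [8B, align 8] → 32; size 32, align 8
@0: hp [8B, align 1] → 8
@8: ammo [2B, align 1] → 10
@10: score [4B, align 1] → 14
@14: vy [32B, align 1] → 46
@46: vx [8B, align 1] → 54
@54: state [1B, align 1] → 55
size 55, align 1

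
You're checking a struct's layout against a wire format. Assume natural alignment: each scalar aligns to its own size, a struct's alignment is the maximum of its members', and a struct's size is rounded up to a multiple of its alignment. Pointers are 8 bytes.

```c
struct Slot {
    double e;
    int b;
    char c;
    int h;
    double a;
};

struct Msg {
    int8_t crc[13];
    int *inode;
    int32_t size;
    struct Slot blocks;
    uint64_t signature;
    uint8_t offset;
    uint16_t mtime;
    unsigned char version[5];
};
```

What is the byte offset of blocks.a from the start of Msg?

56

Slot: e at 0 (size 8, align 8) → ends 8; b at 8 (size 4, align 4) → ends 12; c at 12 (size 1, align 1) → ends 13; pad 3 to align 4 for h; h at 16 (size 4, align 4) → ends 20; pad 4 to align 8 for a; a at 24 (size 8, align 8) → ends 32; total 32 bytes, alignment 8
crc at 0 (size 13, align 1) → ends 13
pad 3 to align 8 for inode
inode at 16 (size 8, align 8) → ends 24
size at 24 (size 4, align 4) → ends 28
pad 4 to align 8 for blocks
blocks at 32 (size 32, align 8) → ends 64
within Slot: a at 24
32 + 24 = 56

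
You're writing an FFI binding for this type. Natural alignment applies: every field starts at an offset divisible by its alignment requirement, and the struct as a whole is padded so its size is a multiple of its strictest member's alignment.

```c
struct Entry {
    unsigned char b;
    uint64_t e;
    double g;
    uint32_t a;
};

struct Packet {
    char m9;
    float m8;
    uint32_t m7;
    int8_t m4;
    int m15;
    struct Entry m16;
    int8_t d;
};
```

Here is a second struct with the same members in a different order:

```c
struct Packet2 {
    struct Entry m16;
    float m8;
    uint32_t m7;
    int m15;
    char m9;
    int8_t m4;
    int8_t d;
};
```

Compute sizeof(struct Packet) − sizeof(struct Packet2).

16

Entry: @0: b [1B, align 1] → 1; +7 pad (align 8); @8: e [8B, align 8] → 16; @16: g [8B, align 8] → 24; @24: a [4B, align 4] → 28; +4 tail pad (align 8); size 32, align 8
@0: m9 [1B, align 1] → 1
+3 pad (align 4)
@4: m8 [4B, align 4] → 8
@8: m7 [4B, align 4] → 12
@12: m4 [1B, align 1] → 13
+3 pad (align 4)
@16: m15 [4B, align 4] → 20
+4 pad (align 8)
@24: m16 [32B, align 8] → 56
@56: d [1B, align 1] → 57
+7 tail pad (align 8)
size 64, align 8
— Packet2 —
@0: m16 [32B, align 8] → 32
@32: m8 [4B, align 4] → 36
@36: m7 [4B, align 4] → 40
@40: m15 [4B, align 4] → 44
@44: m9 [1B, align 1] → 45
@45: m4 [1B, align 1] → 46
@46: d [1B, align 1] → 47
+1 tail pad (align 8)
size 48, align 8
64 − 48 = 16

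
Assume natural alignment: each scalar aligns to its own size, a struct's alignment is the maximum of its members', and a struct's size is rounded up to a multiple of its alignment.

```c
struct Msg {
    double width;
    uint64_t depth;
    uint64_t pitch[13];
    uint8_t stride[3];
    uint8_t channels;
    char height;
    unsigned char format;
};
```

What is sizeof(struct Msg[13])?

width at 0 (size 8, align 8) → ends 8
depth at 8 (size 8, align 8) → ends 16
pitch at 16 (size 104, align 8) → ends 120
stride at 120 (size 3, align 1) → ends 123
channels at 123 (size 1, align 1) → ends 124
height at 124 (size 1, align 1) → ends 125
format at 125 (size 1, align 1) → ends 126
tail pad 2 to reach multiple of 8
total 128 bytes, alignment 8
array of 13: 13 × 128 = 1664

1664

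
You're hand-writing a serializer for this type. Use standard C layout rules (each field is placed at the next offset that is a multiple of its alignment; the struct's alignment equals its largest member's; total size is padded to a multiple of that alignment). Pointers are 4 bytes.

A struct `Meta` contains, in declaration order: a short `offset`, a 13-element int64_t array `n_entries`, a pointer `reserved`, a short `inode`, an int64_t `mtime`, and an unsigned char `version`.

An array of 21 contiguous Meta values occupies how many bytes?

2856

0..2  offset  (2B, 2-aligned)
2..8  -- padding (6B)
8..112  n_entries  (104B, 8-aligned)
112..116  reserved  (4B, 4-aligned)
116..118  inode  (2B, 2-aligned)
118..120  -- padding (2B)
120..128  mtime  (8B, 8-aligned)
128..129  version  (1B, 1-aligned)
129..136  -- tail padding (7B)
sizeof = 136, alignof = 8
array of 21: 21 × 136 = 2856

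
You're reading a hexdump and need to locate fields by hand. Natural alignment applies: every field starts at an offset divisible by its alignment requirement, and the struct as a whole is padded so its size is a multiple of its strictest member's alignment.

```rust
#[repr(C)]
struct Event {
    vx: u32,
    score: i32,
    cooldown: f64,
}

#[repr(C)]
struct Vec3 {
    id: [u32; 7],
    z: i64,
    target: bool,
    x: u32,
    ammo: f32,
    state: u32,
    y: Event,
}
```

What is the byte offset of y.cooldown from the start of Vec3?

Event: 0..4  vx  (4B, 4-aligned); 4..8  score  (4B, 4-aligned); 8..16  cooldown  (8B, 8-aligned); sizeof = 16, alignof = 8
0..28  id  (28B, 4-aligned)
28..32  -- padding (4B)
32..40  z  (8B, 8-aligned)
40..41  target  (1B, 1-aligned)
41..44  -- padding (3B)
44..48  x  (4B, 4-aligned)
48..52  ammo  (4B, 4-aligned)
52..56  state  (4B, 4-aligned)
56..72  y  (16B, 8-aligned)
within Event: cooldown at 8
56 + 8 = 64

64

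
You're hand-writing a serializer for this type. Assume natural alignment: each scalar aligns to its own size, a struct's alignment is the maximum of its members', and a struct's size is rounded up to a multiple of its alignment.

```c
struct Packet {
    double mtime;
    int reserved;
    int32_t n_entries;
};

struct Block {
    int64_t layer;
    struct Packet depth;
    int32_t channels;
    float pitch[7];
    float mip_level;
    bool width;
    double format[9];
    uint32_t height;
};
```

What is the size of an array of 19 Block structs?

2736

Packet: mtime at 0 (size 8, align 8) → ends 8; reserved at 8 (size 4, align 4) → ends 12; n_entries at 12 (size 4, align 4) → ends 16; total 16 bytes, alignment 8
layer at 0 (size 8, align 8) → ends 8
depth at 8 (size 16, align 8) → ends 24
channels at 24 (size 4, align 4) → ends 28
pitch at 28 (size 28, align 4) → ends 56
mip_level at 56 (size 4, align 4) → ends 60
width at 60 (size 1, align 1) → ends 61
pad 3 to align 8 for format
format at 64 (size 72, align 8) → ends 136
height at 136 (size 4, align 4) → ends 140
tail pad 4 to reach multiple of 8
total 144 bytes, alignment 8
array of 19: 19 × 144 = 2736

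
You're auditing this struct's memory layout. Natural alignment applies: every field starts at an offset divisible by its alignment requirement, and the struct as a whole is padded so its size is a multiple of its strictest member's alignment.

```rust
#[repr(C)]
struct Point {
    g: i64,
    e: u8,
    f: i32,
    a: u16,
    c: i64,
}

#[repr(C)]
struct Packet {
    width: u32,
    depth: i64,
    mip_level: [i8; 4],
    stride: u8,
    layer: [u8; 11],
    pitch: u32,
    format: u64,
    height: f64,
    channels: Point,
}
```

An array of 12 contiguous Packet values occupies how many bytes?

1056

Point: 0..8  g  (8B, 8-aligned); 8..9  e  (1B, 1-aligned); 9..12  -- padding (3B); 12..16  f  (4B, 4-aligned); 16..18  a  (2B, 2-aligned); 18..24  -- padding (6B); 24..32  c  (8B, 8-aligned); sizeof = 32, alignof = 8
0..4  width  (4B, 4-aligned)
4..8  -- padding (4B)
8..16  depth  (8B, 8-aligned)
16..20  mip_level  (4B, 1-aligned)
20..21  stride  (1B, 1-aligned)
21..32  layer  (11B, 1-aligned)
32..36  pitch  (4B, 4-aligned)
36..40  -- padding (4B)
40..48  format  (8B, 8-aligned)
48..56  height  (8B, 8-aligned)
56..88  channels  (32B, 8-aligned)
sizeof = 88, alignof = 8
array of 12: 12 × 88 = 1056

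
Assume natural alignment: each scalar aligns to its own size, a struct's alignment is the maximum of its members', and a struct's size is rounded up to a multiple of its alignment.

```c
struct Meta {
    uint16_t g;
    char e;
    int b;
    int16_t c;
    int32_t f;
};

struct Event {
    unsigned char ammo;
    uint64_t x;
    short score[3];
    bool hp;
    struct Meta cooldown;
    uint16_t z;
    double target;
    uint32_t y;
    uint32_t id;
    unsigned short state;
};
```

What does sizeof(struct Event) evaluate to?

Meta: @0: g [2B, align 2] → 2; @2: e [1B, align 1] → 3; +1 pad (align 4); @4: b [4B, align 4] → 8; @8: c [2B, align 2] → 10; +2 pad (align 4); @12: f [4B, align 4] → 16; size 16, align 4
@0: ammo [1B, align 1] → 1
+7 pad (align 8)
@8: x [8B, align 8] → 16
@16: score [6B, align 2] → 22
@22: hp [1B, align 1] → 23
+1 pad (align 4)
@24: cooldown [16B, align 4] → 40
@40: z [2B, align 2] → 42
+6 pad (align 8)
@48: target [8B, align 8] → 56
@56: y [4B, align 4] → 60
@60: id [4B, align 4] → 64
@64: state [2B, align 2] → 66
+6 tail pad (align 8)
size 72, align 8

72 bytes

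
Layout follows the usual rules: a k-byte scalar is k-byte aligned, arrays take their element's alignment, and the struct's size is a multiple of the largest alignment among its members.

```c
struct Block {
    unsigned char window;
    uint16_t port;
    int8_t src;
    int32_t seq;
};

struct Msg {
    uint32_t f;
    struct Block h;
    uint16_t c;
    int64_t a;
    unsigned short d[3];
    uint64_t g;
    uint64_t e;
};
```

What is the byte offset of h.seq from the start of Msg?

Block: @0: window [1B, align 1] → 1; +1 pad (align 2); @2: port [2B, align 2] → 4; @4: src [1B, align 1] → 5; +3 pad (align 4); @8: seq [4B, align 4] → 12; size 12, align 4
@0: f [4B, align 4] → 4
@4: h [12B, align 4] → 16
within Block: seq at 8
4 + 8 = 12

12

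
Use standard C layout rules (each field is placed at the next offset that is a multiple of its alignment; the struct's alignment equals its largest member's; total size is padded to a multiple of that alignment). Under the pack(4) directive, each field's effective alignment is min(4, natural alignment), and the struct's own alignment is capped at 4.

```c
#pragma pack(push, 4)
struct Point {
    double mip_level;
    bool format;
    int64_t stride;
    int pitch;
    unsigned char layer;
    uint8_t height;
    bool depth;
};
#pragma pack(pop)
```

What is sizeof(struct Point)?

0..8  mip_level  (8B, 4-aligned)
8..9  format  (1B, 1-aligned)
9..12  -- padding (3B)
12..20  stride  (8B, 4-aligned)
20..24  pitch  (4B, 4-aligned)
24..25  layer  (1B, 1-aligned)
25..26  height  (1B, 1-aligned)
26..27  depth  (1B, 1-aligned)
27..28  -- tail padding (1B)
sizeof = 28, alignof = 4

28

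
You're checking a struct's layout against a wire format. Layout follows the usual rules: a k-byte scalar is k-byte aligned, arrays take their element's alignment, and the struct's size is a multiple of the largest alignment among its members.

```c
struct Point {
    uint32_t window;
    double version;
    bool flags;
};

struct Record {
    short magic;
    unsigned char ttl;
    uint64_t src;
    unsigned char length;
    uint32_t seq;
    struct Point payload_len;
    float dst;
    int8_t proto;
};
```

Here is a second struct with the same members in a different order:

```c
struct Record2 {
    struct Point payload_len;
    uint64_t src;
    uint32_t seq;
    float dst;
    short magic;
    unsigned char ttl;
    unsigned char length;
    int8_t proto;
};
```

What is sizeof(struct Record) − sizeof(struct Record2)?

8

Point: 0..4  window  (4B, 4-aligned); 4..8  -- padding (4B); 8..16  version  (8B, 8-aligned); 16..17  flags  (1B, 1-aligned); 17..24  -- tail padding (7B); sizeof = 24, alignof = 8
0..2  magic  (2B, 2-aligned)
2..3  ttl  (1B, 1-aligned)
3..8  -- padding (5B)
8..16  src  (8B, 8-aligned)
16..17  length  (1B, 1-aligned)
17..20  -- padding (3B)
20..24  seq  (4B, 4-aligned)
24..48  payload_len  (24B, 8-aligned)
48..52  dst  (4B, 4-aligned)
52..53  proto  (1B, 1-aligned)
53..56  -- tail padding (3B)
sizeof = 56, alignof = 8
— Record2 —
0..24  payload_len  (24B, 8-aligned)
24..32  src  (8B, 8-aligned)
32..36  seq  (4B, 4-aligned)
36..40  dst  (4B, 4-aligned)
40..42  magic  (2B, 2-aligned)
42..43  ttl  (1B, 1-aligned)
43..44  length  (1B, 1-aligned)
44..45  proto  (1B, 1-aligned)
45..48  -- tail padding (3B)
sizeof = 48, alignof = 8
56 − 48 = 8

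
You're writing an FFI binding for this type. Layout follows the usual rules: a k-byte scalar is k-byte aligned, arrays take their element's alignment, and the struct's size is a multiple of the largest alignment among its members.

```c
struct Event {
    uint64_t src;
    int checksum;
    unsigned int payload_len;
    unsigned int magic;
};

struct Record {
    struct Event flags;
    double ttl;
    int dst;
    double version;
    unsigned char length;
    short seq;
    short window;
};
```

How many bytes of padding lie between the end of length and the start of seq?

Event: @0: src [8B, align 8] → 8; @8: checksum [4B, align 4] → 12; @12: payload_len [4B, align 4] → 16; @16: magic [4B, align 4] → 20; +4 tail pad (align 8); size 24, align 8
@0: flags [24B, align 8] → 24
@24: ttl [8B, align 8] → 32
@32: dst [4B, align 4] → 36
+4 pad (align 8)
@40: version [8B, align 8] → 48
@48: length [1B, align 1] → 49
+1 pad (align 2)
@50: seq [2B, align 2] → 52

1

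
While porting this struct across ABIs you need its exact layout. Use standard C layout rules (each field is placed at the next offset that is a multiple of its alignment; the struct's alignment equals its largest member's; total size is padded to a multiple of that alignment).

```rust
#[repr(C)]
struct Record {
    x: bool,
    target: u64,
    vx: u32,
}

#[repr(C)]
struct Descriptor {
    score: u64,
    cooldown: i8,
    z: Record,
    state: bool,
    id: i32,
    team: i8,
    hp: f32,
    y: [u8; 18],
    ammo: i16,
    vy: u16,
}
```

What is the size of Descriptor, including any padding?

Record: @0: x [1B, align 1] → 1; +7 pad (align 8); @8: target [8B, align 8] → 16; @16: vx [4B, align 4] → 20; +4 tail pad (align 8); size 24, align 8
@0: score [8B, align 8] → 8
@8: cooldown [1B, align 1] → 9
+7 pad (align 8)
@16: z [24B, align 8] → 40
@40: state [1B, align 1] → 41
+3 pad (align 4)
@44: id [4B, align 4] → 48
@48: team [1B, align 1] → 49
+3 pad (align 4)
@52: hp [4B, align 4] → 56
@56: y [18B, align 1] → 74
@74: ammo [2B, align 2] → 76
@76: vy [2B, align 2] → 78
+2 tail pad (align 8)
size 80, align 8

80 bytes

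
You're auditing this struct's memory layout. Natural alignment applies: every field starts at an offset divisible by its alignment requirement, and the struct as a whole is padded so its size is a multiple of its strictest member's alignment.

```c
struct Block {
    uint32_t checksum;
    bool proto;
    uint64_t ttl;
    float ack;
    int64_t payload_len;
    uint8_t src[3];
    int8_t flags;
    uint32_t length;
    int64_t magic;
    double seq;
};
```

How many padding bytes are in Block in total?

checksum at 0 (size 4, align 4) → ends 4
proto at 4 (size 1, align 1) → ends 5
pad 3 to align 8 for ttl
ttl at 8 (size 8, align 8) → ends 16
ack at 16 (size 4, align 4) → ends 20
pad 4 to align 8 for payload_len
payload_len at 24 (size 8, align 8) → ends 32
src at 32 (size 3, align 1) → ends 35
flags at 35 (size 1, align 1) → ends 36
length at 36 (size 4, align 4) → ends 40
magic at 40 (size 8, align 8) → ends 48
seq at 48 (size 8, align 8) → ends 56
total 56 bytes, alignment 8
data bytes 49, size 56 → padding 7

7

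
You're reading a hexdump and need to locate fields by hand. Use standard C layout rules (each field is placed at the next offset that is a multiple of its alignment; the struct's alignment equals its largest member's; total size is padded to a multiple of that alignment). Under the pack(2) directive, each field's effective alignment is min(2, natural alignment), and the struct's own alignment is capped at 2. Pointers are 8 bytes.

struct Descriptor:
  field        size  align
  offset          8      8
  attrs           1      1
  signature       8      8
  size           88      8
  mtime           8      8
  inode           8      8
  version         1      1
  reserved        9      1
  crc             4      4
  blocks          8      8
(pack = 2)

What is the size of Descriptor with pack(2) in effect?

144

@0: offset [8B, align 2] → 8
@8: attrs [1B, align 1] → 9
+1 pad (align 2)
@10: signature [8B, align 2] → 18
@18: size [88B, align 2] → 106
@106: mtime [8B, align 2] → 114
@114: inode [8B, align 2] → 122
@122: version [1B, align 1] → 123
@123: reserved [9B, align 1] → 132
@132: crc [4B, align 2] → 136
@136: blocks [8B, align 2] → 144
size 144, align 2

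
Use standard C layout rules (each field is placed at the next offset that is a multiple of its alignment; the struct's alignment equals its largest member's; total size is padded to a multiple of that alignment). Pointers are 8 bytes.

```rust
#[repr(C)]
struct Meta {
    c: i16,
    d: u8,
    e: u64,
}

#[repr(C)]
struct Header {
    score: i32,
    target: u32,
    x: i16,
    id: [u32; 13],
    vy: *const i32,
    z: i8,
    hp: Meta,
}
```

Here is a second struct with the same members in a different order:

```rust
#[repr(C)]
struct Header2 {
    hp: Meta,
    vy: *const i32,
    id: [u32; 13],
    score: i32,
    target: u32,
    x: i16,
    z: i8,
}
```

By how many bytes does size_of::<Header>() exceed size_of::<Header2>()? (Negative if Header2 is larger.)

Meta: c at 0 (size 2, align 2) → ends 2; d at 2 (size 1, align 1) → ends 3; pad 5 to align 8 for e; e at 8 (size 8, align 8) → ends 16; total 16 bytes, alignment 8
score at 0 (size 4, align 4) → ends 4
target at 4 (size 4, align 4) → ends 8
x at 8 (size 2, align 2) → ends 10
pad 2 to align 4 for id
id at 12 (size 52, align 4) → ends 64
vy at 64 (size 8, align 8) → ends 72
z at 72 (size 1, align 1) → ends 73
pad 7 to align 8 for hp
hp at 80 (size 16, align 8) → ends 96
total 96 bytes, alignment 8
— Header2 —
hp at 0 (size 16, align 8) → ends 16
vy at 16 (size 8, align 8) → ends 24
id at 24 (size 52, align 4) → ends 76
score at 76 (size 4, align 4) → ends 80
target at 80 (size 4, align 4) → ends 84
x at 84 (size 2, align 2) → ends 86
z at 86 (size 1, align 1) → ends 87
tail pad 1 to reach multiple of 8
total 88 bytes, alignment 8
96 − 88 = 8

8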